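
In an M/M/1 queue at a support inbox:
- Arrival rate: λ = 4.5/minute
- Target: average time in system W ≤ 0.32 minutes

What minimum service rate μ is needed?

For M/M/1: W = 1/(μ-λ)
Need W ≤ 0.32, so 1/(μ-λ) ≤ 0.32
μ - λ ≥ 1/0.32 = 3.1250
μ ≥ 4.5 + 3.1250 = 7.6250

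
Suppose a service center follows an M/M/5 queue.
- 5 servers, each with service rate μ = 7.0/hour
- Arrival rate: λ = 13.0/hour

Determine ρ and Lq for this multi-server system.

Traffic intensity: ρ = λ/(cμ) = 13.0/(5×7.0) = 0.3714
Since ρ = 0.3714 < 1, system is stable.
Offered load a = λ/μ = cρ = 13.0/7.0 = 1.8571
P₀ = [ Σₙ₌₀^4 aⁿ/n! + a^5/(5!(1-ρ)) ]⁻¹
Σ = a^0/0! + a^1/1! + a^2/2! + a^3/3! + a^4/4! = 1.00000 + 1.85714 + 1.72449 + 1.06754 + 0.495644 = 6.1448
a^5/(5!(1-ρ)) = 22.0916/(120 × 0.6286) = 0.2929
P₀ = 1/(6.1448 + 0.2929) = 0.1553
Lq = P₀·a^5·ρ / (5!(1-ρ)²) = 0.1553 × 22.0916 × 0.3714 / (120 × 0.3951) = 0.02688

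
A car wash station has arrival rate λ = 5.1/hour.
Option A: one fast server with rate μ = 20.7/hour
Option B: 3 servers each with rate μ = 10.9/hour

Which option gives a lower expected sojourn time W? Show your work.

Option A: single server μ = 20.7 (M/M/1)
  ρ_A = 5.1/20.7 = 0.2464
  W_A = 1/(μ-λ) = 1/(20.7-5.1) = 1/15.60 = 0.06410

Option B: 3 servers μ = 10.9 (M/M/3)
  ρ_B = λ/(cμ) = 5.1/(3×10.9) = 0.1560
  Offered load a = λ/μ = cρ = 5.1/10.9 = 0.4679
  P₀ = [ Σₙ₌₀^2 aⁿ/n! + a^3/(3!(1-ρ)) ]⁻¹
  Σ = a^0/0! + a^1/1! + a^2/2! = 1.0000 + 0.4679 + 0.1095 = 1.5774
  a^3/(3!(1-ρ)) = 0.10243/(6 × 0.84404) = 0.02023
  P₀ = 1/(1.5774 + 0.02023) = 0.6259
  Lq = P₀·a^3·ρ / (3!(1-ρ)²) = 0.6259 × 0.1024 × 0.1560 / (6 × 0.7124) = 0.002339
  Wq_B = Lq/λ = 0.0023395/5.1 = 0.0004587
  W_B = Wq_B + 1/μ = 0.0004587 + 0.09174 = 0.09220

Since W_A = 0.06410 < W_B = 0.09220, Option A (single fast server) has the shorter time in system.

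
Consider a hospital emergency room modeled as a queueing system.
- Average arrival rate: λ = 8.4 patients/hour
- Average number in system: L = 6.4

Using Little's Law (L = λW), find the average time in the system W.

Little's Law: L = λW, so W = L/λ
W = 6.4/8.4 = 0.7619 hours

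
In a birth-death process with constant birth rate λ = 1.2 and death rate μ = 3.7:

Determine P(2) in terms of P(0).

For constant rates: P(n)/P(0) = (λ/μ)^n
P(2)/P(0) = (1.2/3.7)^2 = 0.3243^2 = 0.1052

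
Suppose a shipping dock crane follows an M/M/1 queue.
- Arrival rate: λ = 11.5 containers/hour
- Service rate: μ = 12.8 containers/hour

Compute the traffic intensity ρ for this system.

Server utilization: ρ = λ/μ
ρ = 11.5/12.8 = 0.8984
The server is busy 89.84% of the time.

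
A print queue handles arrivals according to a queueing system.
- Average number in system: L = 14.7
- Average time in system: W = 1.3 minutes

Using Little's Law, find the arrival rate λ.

Little's Law: L = λW, so λ = L/W
λ = 14.7/1.3 = 11.3077 jobs/minute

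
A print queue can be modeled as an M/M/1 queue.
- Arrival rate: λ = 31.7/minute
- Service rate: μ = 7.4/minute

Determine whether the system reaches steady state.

Stability requires ρ = λ/(cμ) < 1
ρ = 31.7/(1 × 7.4) = 31.7/7.40 = 4.2838
Since 4.2838 ≥ 1, the system is UNSTABLE.
Queue grows without bound. Need μ > λ = 31.7.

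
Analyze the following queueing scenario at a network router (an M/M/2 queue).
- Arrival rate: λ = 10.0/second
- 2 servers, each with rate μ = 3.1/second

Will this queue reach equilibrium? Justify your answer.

Stability requires ρ = λ/(cμ) < 1
ρ = 10.0/(2 × 3.1) = 10.0/6.20 = 1.6129
Since 1.6129 ≥ 1, the system is UNSTABLE.
Need c > λ/μ = 10.0/3.1 = 3.23.
Minimum servers needed: c = 4.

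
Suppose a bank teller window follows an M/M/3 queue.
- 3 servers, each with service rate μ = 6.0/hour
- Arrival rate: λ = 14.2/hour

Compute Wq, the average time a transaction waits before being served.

Traffic intensity: ρ = λ/(cμ) = 14.2/(3×6.0) = 0.7889
Since ρ = 0.7889 < 1, system is stable.
Offered load a = λ/μ = cρ = 14.2/6.0 = 2.3667
P₀ = [ Σₙ₌₀^2 aⁿ/n! + a^3/(3!(1-ρ)) ]⁻¹
Σ = a^0/0! + a^1/1! + a^2/2! = 1.00000 + 2.36667 + 2.80056 = 6.1672
a^3/(3!(1-ρ)) = 13.25596/(6 × 0.2111111) = 10.4652
P₀ = 1/(6.1672 + 10.4652) = 0.06012
Lq = P₀·a^3·ρ / (3!(1-ρ)²) = 0.060123 × 13.2560 × 0.78889 / (6 × 0.044568) = 2.3512
Wq = Lq/λ = 2.3512/14.2 = 0.1656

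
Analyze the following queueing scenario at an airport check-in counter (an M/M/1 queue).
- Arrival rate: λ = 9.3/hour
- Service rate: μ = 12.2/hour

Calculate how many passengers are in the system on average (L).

ρ = λ/μ = 9.3/12.2 = 0.7623
For M/M/1: L = λ/(μ-λ)
L = 9.3/(12.2-9.3) = 9.3/2.90
L = 3.2069 passengers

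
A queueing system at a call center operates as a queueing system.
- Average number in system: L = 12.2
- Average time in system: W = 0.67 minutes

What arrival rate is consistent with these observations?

Little's Law: L = λW, so λ = L/W
λ = 12.2/0.67 = 18.2090 calls/minute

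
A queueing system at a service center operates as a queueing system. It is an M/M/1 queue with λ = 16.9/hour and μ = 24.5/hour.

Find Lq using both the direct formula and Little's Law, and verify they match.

Method 1 (direct): Lq = λ²/(μ(μ-λ)) = 285.61/(24.5 × 7.60) = 1.5339

Method 2 (Little's Law):
W = 1/(μ-λ) = 1/7.60 = 0.131579
Wq = W - 1/μ = 0.131579 - 0.0408163 = 0.090763
Lq = λWq = 16.9 × 0.090763 = 1.5339 ✔ (matches Method 1)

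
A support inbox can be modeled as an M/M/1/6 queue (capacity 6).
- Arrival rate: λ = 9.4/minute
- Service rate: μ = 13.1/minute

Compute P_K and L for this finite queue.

ρ = λ/μ = 9.4/13.1 = 0.71756
P₀ = (1-ρ)/(1-ρ^(K+1)) = (1-0.71756)/(1-0.71756^7) = 0.2824/0.9020 = 0.3131
P_K = P₀×ρ^K = 0.3131 × 0.71756^6 = 0.3131 × 0.1365 = 0.04274
Blocking probability P_6 = 0.04274 (4.27%)
L = ρ[1 - (K+1)ρ^K + Kρ^(K+1)] / [(1-ρ)(1-ρ^(K+1))]
L = 0.71756 × (1 - 7×0.136505 + 6×0.0979507) / ((1 - 0.71756) × (1 - 0.0979507)) = 1.7805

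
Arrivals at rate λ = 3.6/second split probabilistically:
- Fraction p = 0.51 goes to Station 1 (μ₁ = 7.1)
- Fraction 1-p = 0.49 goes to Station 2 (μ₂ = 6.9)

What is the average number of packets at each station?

Effective rates: λ₁ = 3.6×0.51 = 1.836, λ₂ = 3.6×0.49 = 1.764
Station 1: ρ₁ = 1.836/7.1 = 0.2586, L₁ = ρ₁/(1-ρ₁) = 0.2586/(1-0.2586) = 0.3488
Station 2: ρ₂ = 1.764/6.9 = 0.2557, L₂ = ρ₂/(1-ρ₂) = 0.2557/(1-0.2557) = 0.3435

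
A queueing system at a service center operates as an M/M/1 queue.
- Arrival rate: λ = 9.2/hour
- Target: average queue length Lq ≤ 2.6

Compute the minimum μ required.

For M/M/1: Lq = λ²/(μ(μ-λ))
Need Lq ≤ 2.6, i.e. μ(μ-λ) ≥ λ²/2.6
μ² - 9.2μ - 84.64/2.6 ≥ 0  →  μ² - 9.2μ - 32.55385 ≥ 0
Quadratic formula (positive root): μ = [λ + √(λ² + 4×32.55385)]/2
Discriminant: 84.64 + 4×32.55385 = 214.8554, √214.8554 = 14.6579
μ ≥ (9.2 + 14.6579)/2 = 11.9290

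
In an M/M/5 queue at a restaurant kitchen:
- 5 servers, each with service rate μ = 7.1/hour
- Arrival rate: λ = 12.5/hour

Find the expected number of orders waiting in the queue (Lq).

Traffic intensity: ρ = λ/(cμ) = 12.5/(5×7.1) = 0.3521
Since ρ = 0.3521 < 1, system is stable.
Offered load a = λ/μ = cρ = 12.5/7.1 = 1.7606
P₀ = [ Σₙ₌₀^4 aⁿ/n! + a^5/(5!(1-ρ)) ]⁻¹
Σ = a^0/0! + a^1/1! + a^2/2! + a^3/3! + a^4/4! = 1.0000 + 1.7606 + 1.5498 + 0.9095 + 0.4003 = 5.6202
a^5/(5!(1-ρ)) = 16.9145/(120 × 0.6479) = 0.2176
P₀ = 1/(5.6202 + 0.2176) = 0.1713
Lq = P₀·a^5·ρ / (5!(1-ρ)²) = 0.1713 × 16.9145 × 0.3521 / (120 × 0.4198) = 0.02025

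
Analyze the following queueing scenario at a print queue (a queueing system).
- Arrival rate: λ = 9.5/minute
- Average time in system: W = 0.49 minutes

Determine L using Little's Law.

Little's Law: L = λW
L = 9.5 × 0.49 = 4.6550 jobs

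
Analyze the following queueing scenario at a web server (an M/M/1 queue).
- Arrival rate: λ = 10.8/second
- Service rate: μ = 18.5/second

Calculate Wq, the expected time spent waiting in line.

First, compute utilization: ρ = λ/μ = 10.8/18.5 = 0.5838
For M/M/1: Wq = λ/(μ(μ-λ))
Wq = 10.8/(18.5 × (18.5-10.8))
Wq = 10.8/(18.5 × 7.70)
Wq = 0.07582 seconds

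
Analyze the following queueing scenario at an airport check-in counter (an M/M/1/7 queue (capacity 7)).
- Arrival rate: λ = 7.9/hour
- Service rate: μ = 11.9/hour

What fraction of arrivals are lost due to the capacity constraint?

ρ = λ/μ = 7.9/11.9 = 0.66387
P₀ = (1-ρ)/(1-ρ^(K+1)) = (1-0.66387)/(1-0.66387^8) = 0.3361/0.9623 = 0.3493
P_K = P₀×ρ^K = 0.3493 × 0.66387^7 = 0.3493 × 0.05683 = 0.01985
Blocking probability = 1.99%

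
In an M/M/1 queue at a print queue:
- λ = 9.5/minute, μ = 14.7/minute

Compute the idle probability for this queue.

ρ = λ/μ = 9.5/14.7 = 0.6463
P(0) = 1 - ρ = 1 - 0.6463 = 0.3537
The server is idle 35.37% of the time.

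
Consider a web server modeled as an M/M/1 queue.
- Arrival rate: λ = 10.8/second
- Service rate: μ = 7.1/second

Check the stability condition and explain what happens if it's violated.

Stability requires ρ = λ/(cμ) < 1
ρ = 10.8/(1 × 7.1) = 10.8/7.10 = 1.5211
Since 1.5211 ≥ 1, the system is UNSTABLE.
Queue grows without bound. Need μ > λ = 10.8.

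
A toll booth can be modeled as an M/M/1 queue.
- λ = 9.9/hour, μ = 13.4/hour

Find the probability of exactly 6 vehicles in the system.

ρ = λ/μ = 9.9/13.4 = 0.7388
P(n) = (1-ρ)ρⁿ
P(6) = (1-0.7388) × 0.7388^6
P(6) = 0.26120 × 0.16262
P(6) = 0.04248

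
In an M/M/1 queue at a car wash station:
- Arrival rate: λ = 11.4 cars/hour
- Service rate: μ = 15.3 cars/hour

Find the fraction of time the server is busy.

Server utilization: ρ = λ/μ
ρ = 11.4/15.3 = 0.7451
The server is busy 74.51% of the time.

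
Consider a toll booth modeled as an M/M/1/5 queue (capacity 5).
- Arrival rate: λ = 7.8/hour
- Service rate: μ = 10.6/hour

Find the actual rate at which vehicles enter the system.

ρ = λ/μ = 7.8/10.6 = 0.73585
P₀ = (1-ρ)/(1-ρ^(K+1)) = (1-0.73585)/(1-0.73585^6) = 0.2641/0.8412 = 0.3140
P_K = P₀×ρ^K = 0.314000 × 0.73585^5 = 0.314000 × 0.215748 = 0.06774
λ_eff = λ(1-P_K) = 7.8 × (1 - 0.06774) = 7.8 × 0.93226 = 7.2716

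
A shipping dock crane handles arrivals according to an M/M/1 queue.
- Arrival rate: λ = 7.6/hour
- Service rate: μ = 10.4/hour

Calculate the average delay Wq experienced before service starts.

First, compute utilization: ρ = λ/μ = 7.6/10.4 = 0.7308
For M/M/1: Wq = λ/(μ(μ-λ))
Wq = 7.6/(10.4 × (10.4-7.6))
Wq = 7.6/(10.4 × 2.80)
Wq = 0.2610 hours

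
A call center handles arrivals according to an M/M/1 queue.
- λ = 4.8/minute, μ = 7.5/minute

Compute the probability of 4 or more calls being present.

ρ = λ/μ = 4.8/7.5 = 0.6400
P(N ≥ n) = ρⁿ
P(N ≥ 4) = 0.6400^4
P(N ≥ 4) = 0.1678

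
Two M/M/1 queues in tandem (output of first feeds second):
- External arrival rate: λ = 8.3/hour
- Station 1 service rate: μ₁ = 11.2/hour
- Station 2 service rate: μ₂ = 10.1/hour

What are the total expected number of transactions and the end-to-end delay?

By Jackson's theorem, each station behaves as independent M/M/1.
Station 1: ρ₁ = 8.3/11.2 = 0.7411, L₁ = ρ₁/(1-ρ₁) = λ/(μ₁-λ) = 8.3/2.90 = 2.8621
Station 2: ρ₂ = 8.3/10.1 = 0.8218, L₂ = ρ₂/(1-ρ₂) = λ/(μ₂-λ) = 8.3/1.80 = 4.6111
Total: L = L₁ + L₂ = 2.8621 + 4.6111 = 7.4732
W = L/λ = 7.4732/8.3 = 0.9004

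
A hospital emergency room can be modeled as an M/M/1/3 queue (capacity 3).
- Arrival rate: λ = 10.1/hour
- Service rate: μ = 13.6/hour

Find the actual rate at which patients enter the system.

ρ = λ/μ = 10.1/13.6 = 0.74265
P₀ = (1-ρ)/(1-ρ^(K+1)) = (1-0.74265)/(1-0.74265^4) = 0.25735/0.69582 = 0.3699
P_K = P₀×ρ^K = 0.3699 × 0.74265^3 = 0.3699 × 0.4096 = 0.1515
λ_eff = λ(1-P_K) = 10.1 × (1 - 0.15149) = 10.1 × 0.84851 = 8.5700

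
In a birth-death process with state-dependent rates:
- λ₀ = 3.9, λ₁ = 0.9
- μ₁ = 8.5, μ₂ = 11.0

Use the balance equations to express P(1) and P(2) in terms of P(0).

Balance equations:
State 0: λ₀P₀ = μ₁P₁ → P₁ = (λ₀/μ₁)P₀ = (3.9/8.5)P₀ = 0.4588P₀
State 1: P₂ = (λ₀λ₁)/(μ₁μ₂)P₀ = (3.9×0.9)/(8.5×11.0)P₀ = 0.03754P₀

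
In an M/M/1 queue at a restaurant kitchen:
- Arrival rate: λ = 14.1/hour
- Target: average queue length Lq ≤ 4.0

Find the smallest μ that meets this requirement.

For M/M/1: Lq = λ²/(μ(μ-λ))
Need Lq ≤ 4.0, i.e. μ(μ-λ) ≥ λ²/4.0
μ² - 14.1μ - 198.81/4.0 ≥ 0  →  μ² - 14.1μ - 49.7025 ≥ 0
Quadratic formula (positive root): μ = [λ + √(λ² + 4×49.7025)]/2
Discriminant: 198.81 + 4×49.7025 = 397.6200, √397.6200 = 19.9404
μ ≥ (14.1 + 19.9404)/2 = 17.0202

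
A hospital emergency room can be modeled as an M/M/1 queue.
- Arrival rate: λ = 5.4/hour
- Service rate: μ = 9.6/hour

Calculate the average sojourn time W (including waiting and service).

First, compute utilization: ρ = λ/μ = 5.4/9.6 = 0.5625
For M/M/1: W = 1/(μ-λ)
W = 1/(9.6-5.4) = 1/4.20
W = 0.2381 hours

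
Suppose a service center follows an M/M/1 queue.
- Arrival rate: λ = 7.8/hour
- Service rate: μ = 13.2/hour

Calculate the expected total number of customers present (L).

ρ = λ/μ = 7.8/13.2 = 0.5909
For M/M/1: L = λ/(μ-λ)
L = 7.8/(13.2-7.8) = 7.8/5.40
L = 1.4444 customers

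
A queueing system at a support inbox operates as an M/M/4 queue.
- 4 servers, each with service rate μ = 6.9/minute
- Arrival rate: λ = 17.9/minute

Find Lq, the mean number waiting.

Traffic intensity: ρ = λ/(cμ) = 17.9/(4×6.9) = 0.6486
Since ρ = 0.6486 < 1, system is stable.
Offered load a = λ/μ = cρ = 17.9/6.9 = 2.5942
P₀ = [ Σₙ₌₀^3 aⁿ/n! + a^4/(4!(1-ρ)) ]⁻¹
Σ = a^0/0! + a^1/1! + a^2/2! + a^3/3! = 1.0000 + 2.5942 + 3.3649 + 2.9098 = 9.8689
a^4/(4!(1-ρ)) = 45.2914/(24 × 0.35145) = 5.3696
P₀ = 1/(9.8689 + 5.3696) = 0.06562
Lq = P₀·a^4·ρ / (4!(1-ρ)²) = 0.065623 × 45.2914 × 0.64855 / (24 × 0.12352) = 0.6502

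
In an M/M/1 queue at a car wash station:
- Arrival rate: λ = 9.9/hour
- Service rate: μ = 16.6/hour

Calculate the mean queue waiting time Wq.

First, compute utilization: ρ = λ/μ = 9.9/16.6 = 0.5964
For M/M/1: Wq = λ/(μ(μ-λ))
Wq = 9.9/(16.6 × (16.6-9.9))
Wq = 9.9/(16.6 × 6.70)
Wq = 0.08901 hours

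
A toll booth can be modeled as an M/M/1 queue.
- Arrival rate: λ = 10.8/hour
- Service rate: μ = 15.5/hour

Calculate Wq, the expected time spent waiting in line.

First, compute utilization: ρ = λ/μ = 10.8/15.5 = 0.6968
For M/M/1: Wq = λ/(μ(μ-λ))
Wq = 10.8/(15.5 × (15.5-10.8))
Wq = 10.8/(15.5 × 4.70)
Wq = 0.1482 hours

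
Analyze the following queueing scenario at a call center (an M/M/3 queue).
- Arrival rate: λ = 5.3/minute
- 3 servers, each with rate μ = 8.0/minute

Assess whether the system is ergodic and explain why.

Stability requires ρ = λ/(cμ) < 1
ρ = 5.3/(3 × 8.0) = 5.3/24.00 = 0.2208
Since 0.2208 < 1, the system is STABLE.
The servers are busy 22.08% of the time.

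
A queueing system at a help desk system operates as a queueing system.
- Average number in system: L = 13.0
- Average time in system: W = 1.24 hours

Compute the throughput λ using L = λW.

Little's Law: L = λW, so λ = L/W
λ = 13.0/1.24 = 10.4839 tickets/hour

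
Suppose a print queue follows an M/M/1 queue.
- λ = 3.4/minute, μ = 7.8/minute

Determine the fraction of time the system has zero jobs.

ρ = λ/μ = 3.4/7.8 = 0.4359
P(0) = 1 - ρ = 1 - 0.4359 = 0.5641
The server is idle 56.41% of the time.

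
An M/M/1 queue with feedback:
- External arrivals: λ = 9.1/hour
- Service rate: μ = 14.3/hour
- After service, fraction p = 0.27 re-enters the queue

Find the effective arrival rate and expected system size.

Effective arrival rate: λ_eff = λ/(1-p) = 9.1/(1-0.27) = 9.1/0.73 = 12.4658
ρ = λ_eff/μ = 12.4658/14.3 = 0.87173
L = ρ/(1-ρ) = 0.87173/(1-0.87173) = 6.7961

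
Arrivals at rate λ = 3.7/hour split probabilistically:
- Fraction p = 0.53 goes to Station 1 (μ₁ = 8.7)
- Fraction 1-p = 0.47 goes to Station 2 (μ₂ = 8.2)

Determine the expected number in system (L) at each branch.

Effective rates: λ₁ = 3.7×0.53 = 1.961, λ₂ = 3.7×0.47 = 1.739
Station 1: ρ₁ = 1.961/8.7 = 0.2254, L₁ = ρ₁/(1-ρ₁) = 0.2254/(1-0.2254) = 0.2910
Station 2: ρ₂ = 1.739/8.2 = 0.2121, L₂ = ρ₂/(1-ρ₂) = 0.2121/(1-0.2121) = 0.2692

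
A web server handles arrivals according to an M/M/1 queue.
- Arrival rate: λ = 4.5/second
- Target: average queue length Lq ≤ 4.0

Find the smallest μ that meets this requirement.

For M/M/1: Lq = λ²/(μ(μ-λ))
Need Lq ≤ 4.0, i.e. μ(μ-λ) ≥ λ²/4.0
μ² - 4.5μ - 20.25/4.0 ≥ 0  →  μ² - 4.5μ - 5.0625 ≥ 0
Quadratic formula (positive root): μ = [λ + √(λ² + 4×5.0625)]/2
Discriminant: 20.25 + 4×5.0625 = 40.5000, √40.5000 = 6.3640
μ ≥ (4.5 + 6.3640)/2 = 5.4320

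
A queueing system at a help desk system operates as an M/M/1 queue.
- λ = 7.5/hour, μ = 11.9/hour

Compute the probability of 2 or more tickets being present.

ρ = λ/μ = 7.5/11.9 = 0.63025
P(N ≥ n) = ρⁿ
P(N ≥ 2) = 0.63025^2
P(N ≥ 2) = 0.3972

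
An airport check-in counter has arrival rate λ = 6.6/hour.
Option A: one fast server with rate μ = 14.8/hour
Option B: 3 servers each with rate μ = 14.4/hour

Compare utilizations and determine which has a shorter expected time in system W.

Option A: single server μ = 14.8 (M/M/1)
  ρ_A = 6.6/14.8 = 0.4459
  W_A = 1/(μ-λ) = 1/(14.8-6.6) = 1/8.20 = 0.1220

Option B: 3 servers μ = 14.4 (M/M/3)
  ρ_B = λ/(cμ) = 6.6/(3×14.4) = 0.1528
  Offered load a = λ/μ = cρ = 6.6/14.4 = 0.4583
  P₀ = [ Σₙ₌₀^2 aⁿ/n! + a^3/(3!(1-ρ)) ]⁻¹
  Σ = a^0/0! + a^1/1! + a^2/2! = 1.0000 + 0.45833 + 0.10503 = 1.5634
  a^3/(3!(1-ρ)) = 0.09628/(6 × 0.8472) = 0.01894
  P₀ = 1/(1.5634 + 0.01894) = 0.6320
  Lq = P₀·a^3·ρ / (3!(1-ρ)²) = 0.6320 × 0.09628 × 0.1528 / (6 × 0.7178) = 0.002159
  Wq_B = Lq/λ = 0.002159/6.6 = 0.0003271
  W_B = Wq_B + 1/μ = 0.0003271 + 0.06944 = 0.06977

Since W_B = 0.06977 < W_A = 0.1220, Option B (multiple servers) has the shorter time in system.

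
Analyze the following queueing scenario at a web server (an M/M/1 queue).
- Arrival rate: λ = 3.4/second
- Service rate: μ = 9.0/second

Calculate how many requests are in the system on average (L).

ρ = λ/μ = 3.4/9.0 = 0.3778
For M/M/1: L = λ/(μ-λ)
L = 3.4/(9.0-3.4) = 3.4/5.60
L = 0.6071 requests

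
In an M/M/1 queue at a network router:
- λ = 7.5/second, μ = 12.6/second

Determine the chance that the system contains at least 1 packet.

ρ = λ/μ = 7.5/12.6 = 0.5952
P(N ≥ n) = ρⁿ
P(N ≥ 1) = 0.5952^1
P(N ≥ 1) = 0.5952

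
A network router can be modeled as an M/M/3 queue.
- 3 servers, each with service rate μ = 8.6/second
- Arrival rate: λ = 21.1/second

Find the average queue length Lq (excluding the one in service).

Traffic intensity: ρ = λ/(cμ) = 21.1/(3×8.6) = 0.8178
Since ρ = 0.8178 < 1, system is stable.
Offered load a = λ/μ = cρ = 21.1/8.6 = 2.4535
P₀ = [ Σₙ₌₀^2 aⁿ/n! + a^3/(3!(1-ρ)) ]⁻¹
Σ = a^0/0! + a^1/1! + a^2/2! = 1.0000 + 2.4535 + 3.0098 = 6.4633
a^3/(3!(1-ρ)) = 14.7690/(6 × 0.18217) = 13.5121
P₀ = 1/(6.4633 + 13.5121) = 0.05006
Lq = P₀·a^3·ρ / (3!(1-ρ)²) = 0.050062 × 14.7690 × 0.81783 / (6 × 0.033186) = 3.0368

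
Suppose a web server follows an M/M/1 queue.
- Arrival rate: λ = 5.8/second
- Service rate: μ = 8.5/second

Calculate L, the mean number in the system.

ρ = λ/μ = 5.8/8.5 = 0.6824
For M/M/1: L = λ/(μ-λ)
L = 5.8/(8.5-5.8) = 5.8/2.70
L = 2.1481 requests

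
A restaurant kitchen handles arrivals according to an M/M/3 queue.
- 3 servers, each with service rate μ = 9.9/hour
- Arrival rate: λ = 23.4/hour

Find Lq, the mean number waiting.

Traffic intensity: ρ = λ/(cμ) = 23.4/(3×9.9) = 0.7879
Since ρ = 0.7879 < 1, system is stable.
Offered load a = λ/μ = cρ = 23.4/9.9 = 2.3636
P₀ = [ Σₙ₌₀^2 aⁿ/n! + a^3/(3!(1-ρ)) ]⁻¹
Σ = a^0/0! + a^1/1! + a^2/2! = 1.0000 + 2.3636 + 2.7934 = 6.1570
a^3/(3!(1-ρ)) = 13.2051/(6 × 0.212121) = 10.3754
P₀ = 1/(6.1570 + 10.3754) = 0.06049
Lq = P₀·a^3·ρ / (3!(1-ρ)²) = 0.060487 × 13.2051 × 0.78788 / (6 × 0.044995) = 2.3310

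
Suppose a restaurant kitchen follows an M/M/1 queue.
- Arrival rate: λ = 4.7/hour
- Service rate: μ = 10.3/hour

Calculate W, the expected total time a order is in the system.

First, compute utilization: ρ = λ/μ = 4.7/10.3 = 0.4563
For M/M/1: W = 1/(μ-λ)
W = 1/(10.3-4.7) = 1/5.60
W = 0.1786 hours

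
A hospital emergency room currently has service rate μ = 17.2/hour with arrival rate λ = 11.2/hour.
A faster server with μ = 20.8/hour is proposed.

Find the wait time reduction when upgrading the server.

System 1: ρ₁ = 11.2/17.2 = 0.6512, W₁ = 1/(17.2-11.2) = 0.16667
System 2: ρ₂ = 11.2/20.8 = 0.5385, W₂ = 1/(20.8-11.2) = 0.10417
Improvement: (W₁-W₂)/W₁ = (0.16667-0.10417)/0.16667 = 37.50%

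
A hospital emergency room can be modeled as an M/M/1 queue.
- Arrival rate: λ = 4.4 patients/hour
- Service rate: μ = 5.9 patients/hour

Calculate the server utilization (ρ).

Server utilization: ρ = λ/μ
ρ = 4.4/5.9 = 0.7458
The server is busy 74.58% of the time.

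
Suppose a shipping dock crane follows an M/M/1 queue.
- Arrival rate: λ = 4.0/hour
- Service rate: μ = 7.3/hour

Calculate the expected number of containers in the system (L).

ρ = λ/μ = 4.0/7.3 = 0.5479
For M/M/1: L = λ/(μ-λ)
L = 4.0/(7.3-4.0) = 4.0/3.30
L = 1.2121 containers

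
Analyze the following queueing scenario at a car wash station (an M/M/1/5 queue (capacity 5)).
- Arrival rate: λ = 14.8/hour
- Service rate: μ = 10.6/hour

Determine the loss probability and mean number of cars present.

ρ = λ/μ = 14.8/10.6 = 1.3962
P₀ = (1-ρ)/(1-ρ^(K+1)) = (1-1.3962)/(1-1.3962^6) = -0.3962/-6.4077 = 0.06183
P_K = P₀×ρ^K = 0.061831 × 1.3962^5 = 0.061831 × 5.3056 = 0.3281
Blocking probability P_5 = 0.3281 (32.81%)
L = ρ[1 - (K+1)ρ^K + Kρ^(K+1)] / [(1-ρ)(1-ρ^(K+1))]
L = 1.3962 × (1 - 6×5.3056 + 5×7.4077) / ((1 - 1.3962) × (1 - 7.4077)) = 3.4124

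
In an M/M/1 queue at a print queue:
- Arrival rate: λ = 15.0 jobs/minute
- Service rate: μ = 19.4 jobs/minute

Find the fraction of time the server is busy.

Server utilization: ρ = λ/μ
ρ = 15.0/19.4 = 0.7732
The server is busy 77.32% of the time.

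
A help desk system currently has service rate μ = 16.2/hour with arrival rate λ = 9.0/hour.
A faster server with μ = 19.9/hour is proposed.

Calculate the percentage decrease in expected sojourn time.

System 1: ρ₁ = 9.0/16.2 = 0.5556, W₁ = 1/(16.2-9.0) = 0.1388889
System 2: ρ₂ = 9.0/19.9 = 0.4523, W₂ = 1/(19.9-9.0) = 0.09174312
Improvement: (W₁-W₂)/W₁ = (0.1388889-0.09174312)/0.1388889 = 33.94%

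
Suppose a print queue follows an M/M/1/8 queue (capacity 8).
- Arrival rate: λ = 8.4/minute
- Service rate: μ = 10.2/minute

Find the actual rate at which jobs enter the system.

ρ = λ/μ = 8.4/10.2 = 0.82353
P₀ = (1-ρ)/(1-ρ^(K+1)) = (1-0.82353)/(1-0.82353^9) = 0.1765/0.8258 = 0.2137
P_K = P₀×ρ^K = 0.21370 × 0.82353^8 = 0.21370 × 0.21156 = 0.04521
λ_eff = λ(1-P_K) = 8.4 × (1 - 0.04521) = 8.4 × 0.95479 = 8.0202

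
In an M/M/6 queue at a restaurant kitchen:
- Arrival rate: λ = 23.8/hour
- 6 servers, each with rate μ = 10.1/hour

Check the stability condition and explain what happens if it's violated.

Stability requires ρ = λ/(cμ) < 1
ρ = 23.8/(6 × 10.1) = 23.8/60.60 = 0.3927
Since 0.3927 < 1, the system is STABLE.
The servers are busy 39.27% of the time.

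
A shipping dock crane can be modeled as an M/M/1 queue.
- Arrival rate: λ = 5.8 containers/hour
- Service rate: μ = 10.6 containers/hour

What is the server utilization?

Server utilization: ρ = λ/μ
ρ = 5.8/10.6 = 0.5472
The server is busy 54.72% of the time.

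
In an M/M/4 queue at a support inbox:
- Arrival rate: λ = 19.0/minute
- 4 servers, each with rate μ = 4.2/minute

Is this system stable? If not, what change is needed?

Stability requires ρ = λ/(cμ) < 1
ρ = 19.0/(4 × 4.2) = 19.0/16.80 = 1.1310
Since 1.1310 ≥ 1, the system is UNSTABLE.
Need c > λ/μ = 19.0/4.2 = 4.52.
Minimum servers needed: c = 5.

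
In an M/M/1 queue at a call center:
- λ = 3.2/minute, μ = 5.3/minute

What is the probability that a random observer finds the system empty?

ρ = λ/μ = 3.2/5.3 = 0.6038
P(0) = 1 - ρ = 1 - 0.6038 = 0.3962
The server is idle 39.62% of the time.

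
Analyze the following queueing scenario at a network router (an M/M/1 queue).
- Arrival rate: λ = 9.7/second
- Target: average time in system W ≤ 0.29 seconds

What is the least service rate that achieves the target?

For M/M/1: W = 1/(μ-λ)
Need W ≤ 0.29, so 1/(μ-λ) ≤ 0.29
μ - λ ≥ 1/0.29 = 3.4483
μ ≥ 9.7 + 3.4483 = 13.1483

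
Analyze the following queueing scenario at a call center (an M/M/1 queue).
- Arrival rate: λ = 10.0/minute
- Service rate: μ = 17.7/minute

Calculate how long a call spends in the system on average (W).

First, compute utilization: ρ = λ/μ = 10.0/17.7 = 0.5650
For M/M/1: W = 1/(μ-λ)
W = 1/(17.7-10.0) = 1/7.70
W = 0.1299 minutes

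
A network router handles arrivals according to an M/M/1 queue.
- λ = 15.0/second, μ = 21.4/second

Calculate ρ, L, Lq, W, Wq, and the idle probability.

Step 1: ρ = λ/μ = 15.0/21.4 = 0.7009
Step 2: L = λ/(μ-λ) = 15.0/6.40 = 2.3438
Step 3: Lq = λ²/(μ(μ-λ)) = 225.00/(21.4×6.40) = 1.6428
Step 4: W = 1/(μ-λ) = 1/6.40 = 0.15625
Step 5: Wq = λ/(μ(μ-λ)) = 15.0/(21.4×6.40) = 0.1095
Step 6: P(0) = 1-ρ = 0.2991
Verify: L = λW = 15.0×0.15625 = 2.3438 ✔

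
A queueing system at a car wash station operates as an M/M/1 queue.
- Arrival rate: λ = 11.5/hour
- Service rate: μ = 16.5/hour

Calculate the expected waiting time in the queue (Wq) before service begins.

First, compute utilization: ρ = λ/μ = 11.5/16.5 = 0.6970
For M/M/1: Wq = λ/(μ(μ-λ))
Wq = 11.5/(16.5 × (16.5-11.5))
Wq = 11.5/(16.5 × 5.00)
Wq = 0.1394 hours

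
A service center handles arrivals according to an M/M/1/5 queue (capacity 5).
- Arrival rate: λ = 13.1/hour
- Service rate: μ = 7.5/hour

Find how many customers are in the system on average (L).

ρ = λ/μ = 13.1/7.5 = 1.74667
P₀ = (1-ρ)/(1-ρ^(K+1)) = (1-1.74667)/(1-1.74667^6) = -0.74667/-27.3965 = 0.02725
P_K = P₀×ρ^K = 0.027254 × 1.74667^5 = 0.027254 × 16.2575 = 0.4431
L = ρ[1 - (K+1)ρ^K + Kρ^(K+1)] / [(1-ρ)(1-ρ^(K+1))]
L = 1.74667 × (1 - 6×16.2575 + 5×28.3965) / ((1 - 1.74667) × (1 - 28.3965)) = 3.8797 customers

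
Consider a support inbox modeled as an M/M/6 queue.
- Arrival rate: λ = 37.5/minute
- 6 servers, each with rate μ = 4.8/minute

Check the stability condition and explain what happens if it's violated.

Stability requires ρ = λ/(cμ) < 1
ρ = 37.5/(6 × 4.8) = 37.5/28.80 = 1.3021
Since 1.3021 ≥ 1, the system is UNSTABLE.
Need c > λ/μ = 37.5/4.8 = 7.81.
Minimum servers needed: c = 8.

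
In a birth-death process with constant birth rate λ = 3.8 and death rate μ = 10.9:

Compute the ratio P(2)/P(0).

For constant rates: P(n)/P(0) = (λ/μ)^n
P(2)/P(0) = (3.8/10.9)^2 = 0.3486^2 = 0.1215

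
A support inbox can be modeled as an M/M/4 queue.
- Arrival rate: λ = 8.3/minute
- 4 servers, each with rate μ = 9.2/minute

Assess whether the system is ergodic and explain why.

Stability requires ρ = λ/(cμ) < 1
ρ = 8.3/(4 × 9.2) = 8.3/36.80 = 0.2255
Since 0.2255 < 1, the system is STABLE.
The servers are busy 22.55% of the time.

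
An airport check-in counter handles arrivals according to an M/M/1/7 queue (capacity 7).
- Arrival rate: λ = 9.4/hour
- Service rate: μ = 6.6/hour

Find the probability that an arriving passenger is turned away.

ρ = λ/μ = 9.4/6.6 = 1.42424
P₀ = (1-ρ)/(1-ρ^(K+1)) = (1-1.42424)/(1-1.42424^8) = -0.4242/-15.9303 = 0.02663
P_K = P₀×ρ^K = 0.02663 × 1.42424^7 = 0.02663 × 11.8873 = 0.3166
Blocking probability = 31.66%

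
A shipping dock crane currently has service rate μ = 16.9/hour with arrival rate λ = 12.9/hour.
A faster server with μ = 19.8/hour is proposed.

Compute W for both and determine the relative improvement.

System 1: ρ₁ = 12.9/16.9 = 0.7633, W₁ = 1/(16.9-12.9) = 0.25000
System 2: ρ₂ = 12.9/19.8 = 0.6515, W₂ = 1/(19.8-12.9) = 0.14493
Improvement: (W₁-W₂)/W₁ = (0.25000-0.14493)/0.25000 = 42.03%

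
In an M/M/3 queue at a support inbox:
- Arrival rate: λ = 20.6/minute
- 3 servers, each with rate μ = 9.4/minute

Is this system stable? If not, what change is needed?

Stability requires ρ = λ/(cμ) < 1
ρ = 20.6/(3 × 9.4) = 20.6/28.20 = 0.7305
Since 0.7305 < 1, the system is STABLE.
The servers are busy 73.05% of the time.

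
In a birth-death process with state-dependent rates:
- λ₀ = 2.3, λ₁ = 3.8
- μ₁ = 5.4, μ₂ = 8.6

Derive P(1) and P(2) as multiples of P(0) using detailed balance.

Balance equations:
State 0: λ₀P₀ = μ₁P₁ → P₁ = (λ₀/μ₁)P₀ = (2.3/5.4)P₀ = 0.4259P₀
State 1: P₂ = (λ₀λ₁)/(μ₁μ₂)P₀ = (2.3×3.8)/(5.4×8.6)P₀ = 0.1882P₀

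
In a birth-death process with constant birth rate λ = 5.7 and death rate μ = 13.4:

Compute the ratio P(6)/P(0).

For constant rates: P(n)/P(0) = (λ/μ)^n
P(6)/P(0) = (5.7/13.4)^6 = 0.42537^6 = 0.005924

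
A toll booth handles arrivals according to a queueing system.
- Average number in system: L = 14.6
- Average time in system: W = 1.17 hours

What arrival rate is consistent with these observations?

Little's Law: L = λW, so λ = L/W
λ = 14.6/1.17 = 12.4786 vehicles/hour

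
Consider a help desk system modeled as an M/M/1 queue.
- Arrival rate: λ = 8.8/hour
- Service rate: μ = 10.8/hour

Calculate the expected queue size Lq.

ρ = λ/μ = 8.8/10.8 = 0.8148
For M/M/1: Lq = λ²/(μ(μ-λ))
Lq = 77.44/(10.8 × 2.00)
Lq = 3.5852 tickets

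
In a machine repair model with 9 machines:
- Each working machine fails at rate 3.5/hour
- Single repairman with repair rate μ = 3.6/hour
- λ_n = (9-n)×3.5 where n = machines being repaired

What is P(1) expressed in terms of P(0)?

P(1)/P(0) = ∏_{i=0}^{1-1} λ_i/μ_{i+1}
= (9-0)×3.5/3.6
= 8.7500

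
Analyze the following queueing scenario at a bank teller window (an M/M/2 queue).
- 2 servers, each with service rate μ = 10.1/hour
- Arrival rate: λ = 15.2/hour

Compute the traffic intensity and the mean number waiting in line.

Traffic intensity: ρ = λ/(cμ) = 15.2/(2×10.1) = 0.7525
Since ρ = 0.7525 < 1, system is stable.
Offered load a = λ/μ = cρ = 15.2/10.1 = 1.5050
P₀ = [ Σₙ₌₀^1 aⁿ/n! + a^2/(2!(1-ρ)) ]⁻¹
Σ = a^0/0! + a^1/1! = 1.0000 + 1.5050 = 2.5050
a^2/(2!(1-ρ)) = 2.264876/(2 × 0.2475248) = 4.5750
P₀ = 1/(2.5050 + 4.5750) = 0.1412
Lq = P₀·a^2·ρ / (2!(1-ρ)²) = 0.14124 × 2.2649 × 0.75248 / (2 × 0.061269) = 1.9644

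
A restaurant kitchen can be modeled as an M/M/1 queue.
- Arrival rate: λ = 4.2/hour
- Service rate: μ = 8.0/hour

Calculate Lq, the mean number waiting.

ρ = λ/μ = 4.2/8.0 = 0.5250
For M/M/1: Lq = λ²/(μ(μ-λ))
Lq = 17.64/(8.0 × 3.80)
Lq = 0.5803 orders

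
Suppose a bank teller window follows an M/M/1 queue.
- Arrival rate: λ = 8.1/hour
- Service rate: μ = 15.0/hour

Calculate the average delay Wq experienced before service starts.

First, compute utilization: ρ = λ/μ = 8.1/15.0 = 0.5400
For M/M/1: Wq = λ/(μ(μ-λ))
Wq = 8.1/(15.0 × (15.0-8.1))
Wq = 8.1/(15.0 × 6.90)
Wq = 0.07826 hours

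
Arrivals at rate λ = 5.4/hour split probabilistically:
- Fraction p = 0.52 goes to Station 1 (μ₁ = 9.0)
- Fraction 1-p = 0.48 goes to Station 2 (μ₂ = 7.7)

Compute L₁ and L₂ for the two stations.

Effective rates: λ₁ = 5.4×0.52 = 2.808, λ₂ = 5.4×0.48 = 2.592
Station 1: ρ₁ = 2.808/9.0 = 0.3120, L₁ = ρ₁/(1-ρ₁) = 0.3120/(1-0.3120) = 0.4535
Station 2: ρ₂ = 2.592/7.7 = 0.3366, L₂ = ρ₂/(1-ρ₂) = 0.3366/(1-0.3366) = 0.5074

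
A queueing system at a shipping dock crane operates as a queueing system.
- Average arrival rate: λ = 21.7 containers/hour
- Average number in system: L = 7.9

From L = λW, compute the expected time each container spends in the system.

Little's Law: L = λW, so W = L/λ
W = 7.9/21.7 = 0.3641 hours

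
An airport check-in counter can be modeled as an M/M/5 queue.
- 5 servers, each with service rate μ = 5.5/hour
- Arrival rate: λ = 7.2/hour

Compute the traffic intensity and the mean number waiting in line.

Traffic intensity: ρ = λ/(cμ) = 7.2/(5×5.5) = 0.2618
Since ρ = 0.2618 < 1, system is stable.
Offered load a = λ/μ = cρ = 7.2/5.5 = 1.3091
P₀ = [ Σₙ₌₀^4 aⁿ/n! + a^5/(5!(1-ρ)) ]⁻¹
Σ = a^0/0! + a^1/1! + a^2/2! + a^3/3! + a^4/4! = 1.0000 + 1.3091 + 0.85686 + 0.37390 + 0.12237 = 3.6622
a^5/(5!(1-ρ)) = 3.8446/(120 × 0.7382) = 0.04340
P₀ = 1/(3.6622 + 0.04340) = 0.2699
Lq = P₀·a^5·ρ / (5!(1-ρ)²) = 0.26986 × 3.8446 × 0.26182 / (120 × 0.54491) = 0.004154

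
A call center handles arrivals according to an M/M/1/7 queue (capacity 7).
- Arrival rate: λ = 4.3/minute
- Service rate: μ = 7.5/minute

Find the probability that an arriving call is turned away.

ρ = λ/μ = 4.3/7.5 = 0.57333
P₀ = (1-ρ)/(1-ρ^(K+1)) = (1-0.57333)/(1-0.57333^8) = 0.42667/0.98833 = 0.4317
P_K = P₀×ρ^K = 0.43171 × 0.57333^7 = 0.43171 × 0.020363 = 0.008791
Blocking probability = 0.88%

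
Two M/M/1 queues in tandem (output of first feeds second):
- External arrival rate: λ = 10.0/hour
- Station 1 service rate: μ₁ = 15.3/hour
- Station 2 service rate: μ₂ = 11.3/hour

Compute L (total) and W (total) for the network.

By Jackson's theorem, each station behaves as independent M/M/1.
Station 1: ρ₁ = 10.0/15.3 = 0.6536, L₁ = ρ₁/(1-ρ₁) = λ/(μ₁-λ) = 10.0/5.30 = 1.8868
Station 2: ρ₂ = 10.0/11.3 = 0.8850, L₂ = ρ₂/(1-ρ₂) = λ/(μ₂-λ) = 10.0/1.30 = 7.6923
Total: L = L₁ + L₂ = 1.8868 + 7.6923 = 9.5791
W = L/λ = 9.5791/10.0 = 0.9579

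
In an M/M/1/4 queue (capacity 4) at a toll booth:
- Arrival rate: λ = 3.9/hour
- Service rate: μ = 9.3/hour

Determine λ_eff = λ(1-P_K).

ρ = λ/μ = 3.9/9.3 = 0.41935
P₀ = (1-ρ)/(1-ρ^(K+1)) = (1-0.41935)/(1-0.41935^5) = 0.58065/0.98703 = 0.5883
P_K = P₀×ρ^K = 0.5883 × 0.41935^4 = 0.5883 × 0.03092 = 0.01819
λ_eff = λ(1-P_K) = 3.9 × (1 - 0.018193) = 3.9 × 0.9818 = 3.8290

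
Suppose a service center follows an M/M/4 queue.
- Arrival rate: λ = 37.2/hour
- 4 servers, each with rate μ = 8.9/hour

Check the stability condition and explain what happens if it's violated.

Stability requires ρ = λ/(cμ) < 1
ρ = 37.2/(4 × 8.9) = 37.2/35.60 = 1.0449
Since 1.0449 ≥ 1, the system is UNSTABLE.
Need c > λ/μ = 37.2/8.9 = 4.18.
Minimum servers needed: c = 5.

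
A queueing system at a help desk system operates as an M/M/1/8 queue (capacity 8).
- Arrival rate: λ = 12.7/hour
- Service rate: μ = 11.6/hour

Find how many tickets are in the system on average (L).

ρ = λ/μ = 12.7/11.6 = 1.09483
P₀ = (1-ρ)/(1-ρ^(K+1)) = (1-1.09483)/(1-1.09483^9) = -0.09483/-1.2601 = 0.07526
P_K = P₀×ρ^K = 0.07526 × 1.09483^8 = 0.07526 × 2.0643 = 0.1554
L = ρ[1 - (K+1)ρ^K + Kρ^(K+1)] / [(1-ρ)(1-ρ^(K+1))]
L = 1.09483 × (1 - 9×2.064303 + 8×2.260061) / ((1 - 1.09483) × (1 - 2.260061)) = 4.5973 tickets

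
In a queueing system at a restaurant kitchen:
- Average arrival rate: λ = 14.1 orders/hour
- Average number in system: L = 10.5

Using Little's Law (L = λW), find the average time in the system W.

Little's Law: L = λW, so W = L/λ
W = 10.5/14.1 = 0.7447 hours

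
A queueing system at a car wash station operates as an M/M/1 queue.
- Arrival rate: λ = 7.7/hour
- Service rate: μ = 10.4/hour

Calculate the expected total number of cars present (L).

ρ = λ/μ = 7.7/10.4 = 0.7404
For M/M/1: L = λ/(μ-λ)
L = 7.7/(10.4-7.7) = 7.7/2.70
L = 2.8519 cars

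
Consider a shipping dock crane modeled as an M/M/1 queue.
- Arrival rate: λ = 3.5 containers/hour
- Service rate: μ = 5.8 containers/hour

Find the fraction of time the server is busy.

Server utilization: ρ = λ/μ
ρ = 3.5/5.8 = 0.6034
The server is busy 60.34% of the time.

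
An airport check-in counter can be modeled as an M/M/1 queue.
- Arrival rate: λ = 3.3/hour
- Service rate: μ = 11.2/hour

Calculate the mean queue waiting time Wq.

First, compute utilization: ρ = λ/μ = 3.3/11.2 = 0.2946
For M/M/1: Wq = λ/(μ(μ-λ))
Wq = 3.3/(11.2 × (11.2-3.3))
Wq = 3.3/(11.2 × 7.90)
Wq = 0.03730 hours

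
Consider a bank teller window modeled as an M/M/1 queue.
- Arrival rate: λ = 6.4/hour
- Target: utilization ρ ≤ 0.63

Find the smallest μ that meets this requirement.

ρ = λ/μ, so μ = λ/ρ
μ ≥ 6.4/0.63 = 10.1587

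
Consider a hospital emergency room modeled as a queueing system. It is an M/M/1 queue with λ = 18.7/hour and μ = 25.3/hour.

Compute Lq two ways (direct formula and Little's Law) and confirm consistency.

Method 1 (direct): Lq = λ²/(μ(μ-λ)) = 349.69/(25.3 × 6.60) = 2.0942

Method 2 (Little's Law):
W = 1/(μ-λ) = 1/6.60 = 0.15152
Wq = W - 1/μ = 0.15152 - 0.039526 = 0.11199
Lq = λWq = 18.7 × 0.11199 = 2.0942 ✔ (matches Method 1)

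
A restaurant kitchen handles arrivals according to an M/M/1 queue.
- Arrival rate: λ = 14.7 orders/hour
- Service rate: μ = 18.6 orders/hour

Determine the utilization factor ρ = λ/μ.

Server utilization: ρ = λ/μ
ρ = 14.7/18.6 = 0.7903
The server is busy 79.03% of the time.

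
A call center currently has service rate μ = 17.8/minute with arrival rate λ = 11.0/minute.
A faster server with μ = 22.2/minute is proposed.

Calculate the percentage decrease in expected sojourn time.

System 1: ρ₁ = 11.0/17.8 = 0.6180, W₁ = 1/(17.8-11.0) = 0.14706
System 2: ρ₂ = 11.0/22.2 = 0.4955, W₂ = 1/(22.2-11.0) = 0.089286
Improvement: (W₁-W₂)/W₁ = (0.14706-0.089286)/0.14706 = 39.29%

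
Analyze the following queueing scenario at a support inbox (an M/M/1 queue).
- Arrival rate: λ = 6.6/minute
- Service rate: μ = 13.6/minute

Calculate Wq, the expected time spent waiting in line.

First, compute utilization: ρ = λ/μ = 6.6/13.6 = 0.4853
For M/M/1: Wq = λ/(μ(μ-λ))
Wq = 6.6/(13.6 × (13.6-6.6))
Wq = 6.6/(13.6 × 7.00)
Wq = 0.06933 minutes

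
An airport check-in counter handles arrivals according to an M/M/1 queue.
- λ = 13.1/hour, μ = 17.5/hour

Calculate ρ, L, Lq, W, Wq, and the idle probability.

Step 1: ρ = λ/μ = 13.1/17.5 = 0.7486
Step 2: L = λ/(μ-λ) = 13.1/4.40 = 2.9773
Step 3: Lq = λ²/(μ(μ-λ)) = 171.61/(17.5×4.40) = 2.2287
Step 4: W = 1/(μ-λ) = 1/4.40 = 0.227273
Step 5: Wq = λ/(μ(μ-λ)) = 13.1/(17.5×4.40) = 0.1701
Step 6: P(0) = 1-ρ = 0.2514
Verify: L = λW = 13.1×0.227273 = 2.9773 ✔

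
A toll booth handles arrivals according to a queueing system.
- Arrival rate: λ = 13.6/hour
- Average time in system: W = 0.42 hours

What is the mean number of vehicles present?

Little's Law: L = λW
L = 13.6 × 0.42 = 5.7120 vehicles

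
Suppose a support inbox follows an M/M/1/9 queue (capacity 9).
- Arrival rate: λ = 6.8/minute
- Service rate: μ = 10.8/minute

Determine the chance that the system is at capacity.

ρ = λ/μ = 6.8/10.8 = 0.62963
P₀ = (1-ρ)/(1-ρ^(K+1)) = (1-0.62963)/(1-0.62963^10) = 0.37037/0.99021 = 0.3740
P_K = P₀×ρ^K = 0.37403 × 0.62963^9 = 0.37403 × 0.015551 = 0.005817
Blocking probability = 0.58%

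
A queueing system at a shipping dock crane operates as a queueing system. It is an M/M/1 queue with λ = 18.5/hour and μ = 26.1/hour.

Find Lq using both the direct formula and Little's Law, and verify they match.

Method 1 (direct): Lq = λ²/(μ(μ-λ)) = 342.25/(26.1 × 7.60) = 1.7254

Method 2 (Little's Law):
W = 1/(μ-λ) = 1/7.60 = 0.131579
Wq = W - 1/μ = 0.131579 - 0.0383142 = 0.093265
Lq = λWq = 18.5 × 0.093265 = 1.7254 ✔ (matches Method 1)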